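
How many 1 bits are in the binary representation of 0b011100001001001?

6

n = 11100001001001
Count the 1s: 1 + 1 + 1 + 1 + 1 + 1 = 6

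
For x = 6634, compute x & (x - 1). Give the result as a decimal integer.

6632

x = 1100111101010 = 6634
x - 1 = 1100111101001
AND   = 1100111101000 = 6632
(x & (x - 1) clears the lowest set bit of x.)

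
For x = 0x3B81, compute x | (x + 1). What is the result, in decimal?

15235

x = 11101110000001 = 15233
x + 1 = 11101110000010
OR    = 11101110000011 = 15235
(x | (x + 1) sets the lowest cleared bit.)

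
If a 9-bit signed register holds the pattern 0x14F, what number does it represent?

-177

pattern = 101001111 (MSB is 1 ⇒ negative)
Invert: 010110000, add 1 → 010110001 = 177, so the value is -177.
(Equivalently: 335 - 2^9 = 335 - 512 = -177.)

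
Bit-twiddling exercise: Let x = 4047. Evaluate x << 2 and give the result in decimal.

4047 = 00111111001111
shift left by 2 → 11111100111100 = 16188
(equivalently, 4047 × 2^2 = 4047 × 4)

16188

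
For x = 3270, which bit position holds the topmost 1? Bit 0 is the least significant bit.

11

3270 = 110011000110
The topmost 1 is at position 11 (since 2^11 = 2048 ≤ 3270 < 4096).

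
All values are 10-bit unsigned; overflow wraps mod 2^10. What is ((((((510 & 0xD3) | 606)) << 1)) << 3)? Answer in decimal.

510 = 0111111110
0xD3 = 0011010011
→ & → 0011010010 = 210
606 = 1001011110
→ | → 1011011110 = 734
→ << 1 (mod 2^10) → 0110111100 = 444
→ << 3 (mod 2^10) → 0111100000 = 480

480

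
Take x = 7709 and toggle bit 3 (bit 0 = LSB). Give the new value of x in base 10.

7701

x = 1111000011101
bit 3 is currently 1; toggle it via x ^ (1 << 3) = x ^ 8
→ 1111000010101 = 7701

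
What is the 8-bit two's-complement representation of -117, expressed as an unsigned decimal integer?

139

117 in 8 bits: 01110101
Invert: 10001010
Add 1:  10001011 = 139
(Check: 2^8 - 117 = 256 - 117 = 139.)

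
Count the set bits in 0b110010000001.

4

n = 110010000001
Count the 1s: 1 + 1 + 1 + 1 = 4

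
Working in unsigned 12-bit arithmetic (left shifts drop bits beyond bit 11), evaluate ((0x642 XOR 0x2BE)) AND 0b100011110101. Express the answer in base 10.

244

0x642 = 011001000010
0x2BE = 001010111110
→ XOR → 010011111100 = 1276
0b100011110101 = 100011110101
→ AND → 000011110100 = 244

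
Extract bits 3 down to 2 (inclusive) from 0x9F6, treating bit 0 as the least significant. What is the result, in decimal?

1

v = 100111110110
Shift right by 2: 1001111101
Mask low 2 bits: 01 = 1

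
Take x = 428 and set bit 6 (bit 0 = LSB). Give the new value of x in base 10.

492

x = 0110101100
bit 6 is currently 0; set it via x | (1 << 6) = x | 64
→ 0111101100 = 492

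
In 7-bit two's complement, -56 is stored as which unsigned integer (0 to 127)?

72

56 in 7 bits: 0111000
Invert: 1000111
Add 1:  1001000 = 72
(Check: 2^7 - 56 = 128 - 56 = 72.)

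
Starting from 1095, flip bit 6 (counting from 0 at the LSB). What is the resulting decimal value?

1031

x = 0010001000111
bit 6 is currently 1; toggle it via x ^ (1 << 6) = x ^ 64
→ 0010000000111 = 1031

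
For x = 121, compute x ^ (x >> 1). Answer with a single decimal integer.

69

x = 1111001 = 121
x>>1 = 0111100
XOR  = 1000101 = 69
(x ^ (x >> 1) gives the standard binary-reflected Gray code of x.)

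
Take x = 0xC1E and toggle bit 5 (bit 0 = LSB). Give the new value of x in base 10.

3134

x = 00110000011110
bit 5 is currently 0; toggle it via x ^ (1 << 5) = x ^ 32
→ 00110000111110 = 3134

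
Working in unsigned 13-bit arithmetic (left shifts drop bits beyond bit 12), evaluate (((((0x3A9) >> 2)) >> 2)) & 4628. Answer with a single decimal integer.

0x3A9 = 0001110101001
→ >> 2 → 0000011101010 = 234
→ >> 2 → 0000000111010 = 58
4628 = 1001000010100
→ & → 0000000010000 = 16

16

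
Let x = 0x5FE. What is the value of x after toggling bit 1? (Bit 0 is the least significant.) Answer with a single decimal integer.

x = 0010111111110
bit 1 is currently 1; toggle it via x ^ (1 << 1) = x ^ 2
→ 0010111111100 = 1532

1532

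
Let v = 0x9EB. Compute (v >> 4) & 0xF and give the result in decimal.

v = 100111101011
Shift right by 4: 10011110
Mask low 4 bits: 1110 = 14

14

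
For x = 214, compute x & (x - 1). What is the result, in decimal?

x = 11010110 = 214
x - 1 = 11010101
AND   = 11010100 = 212
(x & (x - 1) clears the lowest set bit of x.)

212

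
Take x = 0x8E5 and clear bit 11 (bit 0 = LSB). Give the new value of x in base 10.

229

x = 0100011100101
bit 11 is currently 1; clear it via x & ~(1 << 11) = x & ~2048
→ 0000011100101 = 229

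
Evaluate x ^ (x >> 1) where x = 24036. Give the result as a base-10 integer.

29462

x = 101110111100100 = 24036
x>>1 = 010111011110010
XOR  = 111001100010110 = 29462
(x ^ (x >> 1) gives the standard binary-reflected Gray code of x.)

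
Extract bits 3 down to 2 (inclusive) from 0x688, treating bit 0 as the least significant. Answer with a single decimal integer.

2

v = 0011010001000
Shift right by 2: 00110100010
Mask low 2 bits: 10 = 2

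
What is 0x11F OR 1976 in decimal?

1983

0x11F = 00100011111
1976 = 11110111000
 OR → 11110111111 = 1983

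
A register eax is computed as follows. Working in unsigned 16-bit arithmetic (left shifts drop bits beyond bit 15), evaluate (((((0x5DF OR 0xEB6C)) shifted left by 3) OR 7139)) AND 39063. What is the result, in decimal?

0x5DF = 0000010111011111
0xEB6C = 1110101101101100
→ OR → 1110111111111111 = 61439
→ shifted left by 3 (mod 2^16) → 0111111111111000 = 32760
7139 = 0001101111100011
→ OR → 0111111111111011 = 32763
39063 = 1001100010010111
→ AND → 0001100010010011 = 6291

6291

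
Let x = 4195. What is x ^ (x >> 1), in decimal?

x = 1000001100011 = 4195
x>>1 = 0100000110001
XOR  = 1100001010010 = 6226
(x ^ (x >> 1) gives the standard binary-reflected Gray code of x.)

6226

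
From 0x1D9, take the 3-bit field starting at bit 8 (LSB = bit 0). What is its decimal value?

1

v = 0000111011001
Shift right by 8: 00001
Mask low 3 bits: 001 = 1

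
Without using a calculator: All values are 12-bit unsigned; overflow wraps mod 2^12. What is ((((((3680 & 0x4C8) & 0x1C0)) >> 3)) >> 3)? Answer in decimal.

3680 = 111001100000
0x4C8 = 010011001000
→ & → 010001000000 = 1088
0x1C0 = 000111000000
→ & → 000001000000 = 64
→ >> 3 → 000000001000 = 8
→ >> 3 → 000000000001 = 1

1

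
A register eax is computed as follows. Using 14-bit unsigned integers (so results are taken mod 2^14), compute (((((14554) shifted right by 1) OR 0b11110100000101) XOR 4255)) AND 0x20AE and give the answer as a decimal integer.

8354

14554 = 11100011011010
→ shifted right by 1 → 01110001101101 = 7277
0b11110100000101 = 11110100000101
→ OR → 11110101101101 = 15725
4255 = 01000010011111
→ XOR → 10110111110010 = 11762
0x20AE = 10000010101110
→ AND → 10000010100010 = 8354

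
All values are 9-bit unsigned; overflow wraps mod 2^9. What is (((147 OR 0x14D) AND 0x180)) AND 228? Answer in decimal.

147 = 010010011
0x14D = 101001101
→ OR → 111011111 = 479
0x180 = 110000000
→ AND → 110000000 = 384
228 = 011100100
→ AND → 010000000 = 128

128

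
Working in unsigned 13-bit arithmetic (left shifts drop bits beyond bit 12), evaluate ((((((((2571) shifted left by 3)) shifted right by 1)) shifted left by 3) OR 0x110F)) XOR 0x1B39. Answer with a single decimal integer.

2646

2571 = 0101000001011
→ shifted left by 3 (mod 2^13) → 1000001011000 = 4184
→ shifted right by 1 → 0100000101100 = 2092
→ shifted left by 3 (mod 2^13) → 0000101100000 = 352
0x110F = 1000100001111
→ OR → 1000101101111 = 4463
0x1B39 = 1101100111001
→ XOR → 0101001010110 = 2646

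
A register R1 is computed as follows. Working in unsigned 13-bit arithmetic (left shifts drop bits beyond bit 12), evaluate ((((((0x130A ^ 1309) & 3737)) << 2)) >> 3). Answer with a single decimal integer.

776

0x130A = 1001100001010
1309 = 0010100011101
→ ^ → 1011000010111 = 5655
3737 = 0111010011001
→ & → 0011000010001 = 1553
→ << 2 (mod 2^13) → 1100001000100 = 6212
→ >> 3 → 0001100001000 = 776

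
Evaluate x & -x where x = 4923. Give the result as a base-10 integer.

x = 1001100111011 = 4923
-x (two's complement) = …0110011000101
AND   = 0000000000001 = 1
(x & -x isolates the lowest set bit of x.)

1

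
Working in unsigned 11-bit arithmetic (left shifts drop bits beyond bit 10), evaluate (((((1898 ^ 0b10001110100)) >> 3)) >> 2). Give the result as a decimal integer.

24

1898 = 11101101010
0b10001110100 = 10001110100
→ ^ → 01100011110 = 798
→ >> 3 → 00001100011 = 99
→ >> 2 → 00000011000 = 24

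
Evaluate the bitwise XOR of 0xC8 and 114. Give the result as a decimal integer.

186

0xC8 = 11001000
114 = 01110010
XOR → 10111010 = 186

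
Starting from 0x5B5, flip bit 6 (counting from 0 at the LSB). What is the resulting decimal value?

x = 10110110101
bit 6 is currently 0; toggle it via x ^ (1 << 6) = x ^ 64
→ 10111110101 = 1525

1525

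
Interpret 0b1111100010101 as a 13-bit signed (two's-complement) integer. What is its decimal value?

pattern = 1111100010101 (MSB is 1 ⇒ negative)
Invert: 0000011101010, add 1 → 0000011101011 = 235, so the value is -235.
(Equivalently: 7957 - 2^13 = 7957 - 8192 = -235.)

-235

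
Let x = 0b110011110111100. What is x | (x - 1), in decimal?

x = 110011110111100 = 26556
x - 1 = 110011110111011
OR    = 110011110111111 = 26559
(x | (x - 1) sets all bits below the lowest set bit.)

26559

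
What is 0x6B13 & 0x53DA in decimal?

17170

0x6B13 = 110101100010011
0x53DA = 101001111011010
AND → 100001100010010 = 17170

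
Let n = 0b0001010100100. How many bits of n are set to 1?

n = 1010100100
Count the 1s: 1 + 1 + 1 + 1 = 4

4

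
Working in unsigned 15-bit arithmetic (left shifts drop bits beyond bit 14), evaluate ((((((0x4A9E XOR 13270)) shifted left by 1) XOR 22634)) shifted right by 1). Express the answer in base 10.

0x4A9E = 100101010011110
13270 = 011001111010110
→ XOR → 111100101001000 = 31048
→ shifted left by 1 (mod 2^15) → 111001010010000 = 29328
22634 = 101100001101010
→ XOR → 010101011111010 = 11002
→ shifted right by 1 → 001010101111101 = 5501

5501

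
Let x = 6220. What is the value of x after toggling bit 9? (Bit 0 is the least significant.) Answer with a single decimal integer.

x = 1100001001100
bit 9 is currently 0; toggle it via x ^ (1 << 9) = x ^ 512
→ 1101001001100 = 6732

6732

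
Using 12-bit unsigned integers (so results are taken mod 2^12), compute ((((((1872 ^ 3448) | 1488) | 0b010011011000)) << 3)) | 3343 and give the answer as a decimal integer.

4047

1872 = 011101010000
3448 = 110101111000
→ ^ → 101000101000 = 2600
1488 = 010111010000
→ | → 111111111000 = 4088
0b010011011000 = 010011011000
→ | → 111111111000 = 4088
→ << 3 (mod 2^12) → 111111000000 = 4032
3343 = 110100001111
→ | → 111111001111 = 4047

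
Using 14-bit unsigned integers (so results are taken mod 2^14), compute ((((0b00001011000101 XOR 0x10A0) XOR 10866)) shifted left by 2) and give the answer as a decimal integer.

0b00001011000101 = 00001011000101
0x10A0 = 01000010100000
→ XOR → 01001001100101 = 4709
10866 = 10101001110010
→ XOR → 11100000010111 = 14359
→ shifted left by 2 (mod 2^14) → 10000001011100 = 8284

8284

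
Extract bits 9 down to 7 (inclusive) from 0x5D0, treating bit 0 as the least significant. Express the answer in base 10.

3

v = 10111010000
Shift right by 7: 1011
Mask low 3 bits: 011 = 3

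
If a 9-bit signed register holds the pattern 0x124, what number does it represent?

pattern = 100100100 (MSB is 1 ⇒ negative)
Invert: 011011011, add 1 → 011011100 = 220, so the value is -220.
(Equivalently: 292 - 2^9 = 292 - 512 = -220.)

-220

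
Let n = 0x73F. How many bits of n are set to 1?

0x73F = 11100111111
Count the 1s: 1 + 1 + 1 + 1 + 1 + 1 + 1 + 1 + 1 = 9

9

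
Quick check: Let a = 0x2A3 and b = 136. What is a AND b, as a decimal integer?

128

0x2A3 = 1010100011
136 = 0010001000
AND → 0010000000 = 128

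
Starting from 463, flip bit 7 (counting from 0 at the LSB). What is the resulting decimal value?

335

x = 111001111
bit 7 is currently 1; toggle it via x ^ (1 << 7) = x ^ 128
→ 101001111 = 335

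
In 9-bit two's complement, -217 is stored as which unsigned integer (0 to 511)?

217 in 9 bits: 011011001
Invert: 100100110
Add 1:  100100111 = 295
(Check: 2^9 - 217 = 512 - 217 = 295.)

295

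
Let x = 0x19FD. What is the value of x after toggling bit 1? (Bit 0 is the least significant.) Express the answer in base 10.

x = 1100111111101
bit 1 is currently 0; toggle it via x ^ (1 << 1) = x ^ 2
→ 1100111111111 = 6655

6655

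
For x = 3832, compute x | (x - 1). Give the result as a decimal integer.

3839

x = 111011111000 = 3832
x - 1 = 111011110111
OR    = 111011111111 = 3839
(x | (x - 1) sets all bits below the lowest set bit.)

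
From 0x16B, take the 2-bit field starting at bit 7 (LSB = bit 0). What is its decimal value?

2

v = 00101101011
Shift right by 7: 0010
Mask low 2 bits: 10 = 2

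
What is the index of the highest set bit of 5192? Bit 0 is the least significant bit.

12

5192 = 1010001001000
The topmost 1 is at position 12 (since 2^12 = 4096 ≤ 5192 < 8192).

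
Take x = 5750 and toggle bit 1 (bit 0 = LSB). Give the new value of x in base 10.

5748

x = 1011001110110
bit 1 is currently 1; toggle it via x ^ (1 << 1) = x ^ 2
→ 1011001110100 = 5748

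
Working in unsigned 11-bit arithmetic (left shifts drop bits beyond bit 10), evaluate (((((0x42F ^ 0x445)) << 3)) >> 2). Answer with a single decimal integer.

0x42F = 10000101111
0x445 = 10001000101
→ ^ → 00001101010 = 106
→ << 3 (mod 2^11) → 01101010000 = 848
→ >> 2 → 00011010100 = 212

212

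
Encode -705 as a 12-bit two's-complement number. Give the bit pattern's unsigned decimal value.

705 in 12 bits: 001011000001
Invert: 110100111110
Add 1:  110100111111 = 3391
(Check: 2^12 - 705 = 4096 - 705 = 3391.)

3391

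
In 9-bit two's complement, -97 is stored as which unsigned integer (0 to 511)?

97 in 9 bits: 001100001
Invert: 110011110
Add 1:  110011111 = 415
(Check: 2^9 - 97 = 512 - 97 = 415.)

415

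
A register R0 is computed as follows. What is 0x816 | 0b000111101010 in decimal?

2558

0x816 = 100000010110
b = 000111101010
 OR → 100111111110 = 2558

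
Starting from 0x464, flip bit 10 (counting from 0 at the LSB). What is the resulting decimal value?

100

x = 0010001100100
bit 10 is currently 1; toggle it via x ^ (1 << 10) = x ^ 1024
→ 0000001100100 = 100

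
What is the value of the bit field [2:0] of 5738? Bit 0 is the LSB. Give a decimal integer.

2

v = 1011001101010
Shift right by 0: 1011001101010
Mask low 3 bits: 010 = 2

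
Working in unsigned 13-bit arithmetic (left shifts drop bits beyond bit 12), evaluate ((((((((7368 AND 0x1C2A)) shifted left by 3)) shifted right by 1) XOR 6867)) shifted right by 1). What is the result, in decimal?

7368 = 1110011001000
0x1C2A = 1110000101010
→ AND → 1110000001000 = 7176
→ shifted left by 3 (mod 2^13) → 0000001000000 = 64
→ shifted right by 1 → 0000000100000 = 32
6867 = 1101011010011
→ XOR → 1101011110011 = 6899
→ shifted right by 1 → 0110101111001 = 3449

3449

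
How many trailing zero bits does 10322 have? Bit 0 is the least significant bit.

10322 = 10100001010010
Trailing zeros: 1, so the lowest set bit is bit 1 (value 2).

1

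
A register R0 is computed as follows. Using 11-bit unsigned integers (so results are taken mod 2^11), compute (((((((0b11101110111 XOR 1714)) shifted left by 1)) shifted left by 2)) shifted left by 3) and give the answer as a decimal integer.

320

0b11101110111 = 11101110111
1714 = 11010110010
→ XOR → 00111000101 = 453
→ shifted left by 1 (mod 2^11) → 01110001010 = 906
→ shifted left by 2 (mod 2^11) → 11000101000 = 1576
→ shifted left by 3 (mod 2^11) → 00101000000 = 320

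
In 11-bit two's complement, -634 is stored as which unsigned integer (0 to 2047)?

634 in 11 bits: 01001111010
Invert: 10110000101
Add 1:  10110000110 = 1414
(Check: 2^11 - 634 = 2048 - 634 = 1414.)

1414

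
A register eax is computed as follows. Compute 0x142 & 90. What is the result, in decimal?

0x142 = 101000010
90 = 001011010
AND → 001000010 = 66

66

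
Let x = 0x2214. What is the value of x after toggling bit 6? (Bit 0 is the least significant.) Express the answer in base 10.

8788

x = 10001000010100
bit 6 is currently 0; toggle it via x ^ (1 << 6) = x ^ 64
→ 10001001010100 = 8788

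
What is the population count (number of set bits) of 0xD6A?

0xD6A = 110101101010
Count the 1s: 1 + 1 + 1 + 1 + 1 + 1 + 1 = 7

7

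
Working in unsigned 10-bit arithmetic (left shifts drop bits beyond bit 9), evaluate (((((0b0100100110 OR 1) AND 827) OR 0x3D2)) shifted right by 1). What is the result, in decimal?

505

0b0100100110 = 0100100110
1 = 0000000001
→ OR → 0100100111 = 295
827 = 1100111011
→ AND → 0100100011 = 291
0x3D2 = 1111010010
→ OR → 1111110011 = 1011
→ shifted right by 1 → 0111111001 = 505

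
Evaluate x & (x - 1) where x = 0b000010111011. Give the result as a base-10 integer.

x = 10111011 = 187
x - 1 = 10111010
AND   = 10111010 = 186
(x & (x - 1) clears the lowest set bit of x.)

186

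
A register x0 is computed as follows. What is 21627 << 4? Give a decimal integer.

346032

21627 = 0000101010001111011
shift left by 4 → 1010100011110110000 = 346032
(equivalently, 21627 × 2^4 = 21627 × 16)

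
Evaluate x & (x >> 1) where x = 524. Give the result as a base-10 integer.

4

x = 1000001100 = 524
x>>1 = 0100000110
AND  = 0000000100 = 4
(x & (x >> 1) has a 1 wherever x has two consecutive 1 bits.)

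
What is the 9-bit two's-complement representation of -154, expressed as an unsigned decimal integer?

154 in 9 bits: 010011010
Invert: 101100101
Add 1:  101100110 = 358
(Check: 2^9 - 154 = 512 - 154 = 358.)

358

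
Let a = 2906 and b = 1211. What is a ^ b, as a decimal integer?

4065

2906 = 101101011010
1211 = 010010111011
XOR → 111111100001 = 4065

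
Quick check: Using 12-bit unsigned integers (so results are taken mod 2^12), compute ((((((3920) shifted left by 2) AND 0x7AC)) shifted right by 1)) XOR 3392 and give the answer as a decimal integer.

3920 = 111101010000
→ shifted left by 2 (mod 2^12) → 110101000000 = 3392
0x7AC = 011110101100
→ AND → 010100000000 = 1280
→ shifted right by 1 → 001010000000 = 640
3392 = 110101000000
→ XOR → 111111000000 = 4032

4032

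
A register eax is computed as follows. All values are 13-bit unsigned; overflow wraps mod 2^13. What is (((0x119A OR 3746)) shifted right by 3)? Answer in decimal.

0x119A = 1000110011010
3746 = 0111010100010
→ OR → 1111110111010 = 8122
→ shifted right by 3 → 0001111110111 = 1015

1015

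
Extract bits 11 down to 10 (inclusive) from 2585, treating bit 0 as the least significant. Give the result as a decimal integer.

v = 0101000011001
Shift right by 10: 010
Mask low 2 bits: 10 = 2

2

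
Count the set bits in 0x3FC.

8

0x3FC = 1111111100
Count the 1s: 1 + 1 + 1 + 1 + 1 + 1 + 1 + 1 = 8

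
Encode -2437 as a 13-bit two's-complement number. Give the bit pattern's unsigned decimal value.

5755

2437 in 13 bits: 0100110000101
Invert: 1011001111010
Add 1:  1011001111011 = 5755
(Check: 2^13 - 2437 = 8192 - 2437 = 5755.)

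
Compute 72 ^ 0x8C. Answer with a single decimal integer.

196

72 = 01001000
0x8C = 10001100
XOR → 11000100 = 196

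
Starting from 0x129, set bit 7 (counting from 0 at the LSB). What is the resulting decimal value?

425

x = 100101001
bit 7 is currently 0; set it via x | (1 << 7) = x | 128
→ 110101001 = 425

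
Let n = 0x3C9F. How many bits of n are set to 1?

0x3C9F = 11110010011111
Count the 1s: 1 + 1 + 1 + 1 + 1 + 1 + 1 + 1 + 1 + 1 = 10

10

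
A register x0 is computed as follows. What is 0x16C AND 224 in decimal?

96

0x16C = 101101100
224 = 011100000
AND → 001100000 = 96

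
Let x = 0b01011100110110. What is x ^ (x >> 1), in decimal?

7341

x = 1011100110110 = 5942
x>>1 = 0101110011011
XOR  = 1110010101101 = 7341
(x ^ (x >> 1) gives the standard binary-reflected Gray code of x.)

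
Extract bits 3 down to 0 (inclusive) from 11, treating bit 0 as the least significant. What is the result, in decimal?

11

v = 00001011
Shift right by 0: 00001011
Mask low 4 bits: 1011 = 11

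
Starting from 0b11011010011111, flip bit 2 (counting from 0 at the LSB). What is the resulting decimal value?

x = 11011010011111
bit 2 is currently 1; toggle it via x ^ (1 << 2) = x ^ 4
→ 11011010011011 = 13979

13979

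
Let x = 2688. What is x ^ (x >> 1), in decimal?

4032

x = 101010000000 = 2688
x>>1 = 010101000000
XOR  = 111111000000 = 4032
(x ^ (x >> 1) gives the standard binary-reflected Gray code of x.)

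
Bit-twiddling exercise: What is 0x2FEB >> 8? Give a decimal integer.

47

0x2FEB = 10111111101011
shift right by 8 → 00000000101111 = 47
(equivalently, floor(12267 / 256))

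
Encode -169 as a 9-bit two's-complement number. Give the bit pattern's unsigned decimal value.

343

169 in 9 bits: 010101001
Invert: 101010110
Add 1:  101010111 = 343
(Check: 2^9 - 169 = 512 - 169 = 343.)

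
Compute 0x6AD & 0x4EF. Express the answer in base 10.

0x6AD = 11010101101
0x4EF = 10011101111
AND → 10010101101 = 1197

1197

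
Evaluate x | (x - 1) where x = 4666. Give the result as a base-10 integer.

x = 1001000111010 = 4666
x - 1 = 1001000111001
OR    = 1001000111011 = 4667
(x | (x - 1) sets all bits below the lowest set bit.)

4667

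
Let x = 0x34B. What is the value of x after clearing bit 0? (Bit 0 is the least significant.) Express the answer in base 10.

842

x = 001101001011
bit 0 is currently 1; clear it via x & ~(1 << 0) = x & ~1
→ 001101001010 = 842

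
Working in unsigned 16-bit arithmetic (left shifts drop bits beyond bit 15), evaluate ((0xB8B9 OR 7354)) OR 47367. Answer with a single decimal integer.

0xB8B9 = 1011100010111001
7354 = 0001110010111010
→ OR → 1011110010111011 = 48315
47367 = 1011100100000111
→ OR → 1011110110111111 = 48575

48575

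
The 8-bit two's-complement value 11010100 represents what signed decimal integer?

pattern = 11010100 (MSB is 1 ⇒ negative)
Invert: 00101011, add 1 → 00101100 = 44, so the value is -44.
(Equivalently: 212 - 2^8 = 212 - 256 = -44.)

-44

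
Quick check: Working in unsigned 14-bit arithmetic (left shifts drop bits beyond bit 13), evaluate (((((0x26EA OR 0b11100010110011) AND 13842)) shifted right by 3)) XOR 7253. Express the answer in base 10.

0x26EA = 10011011101010
0b11100010110011 = 11100010110011
→ OR → 11111011111011 = 16123
13842 = 11011000010010
→ AND → 11011000010010 = 13842
→ shifted right by 3 → 00011011000010 = 1730
7253 = 01110001010101
→ XOR → 01101010010111 = 6807

6807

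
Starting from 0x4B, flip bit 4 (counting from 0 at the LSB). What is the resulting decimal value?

x = 0001001011
bit 4 is currently 0; toggle it via x ^ (1 << 4) = x ^ 16
→ 0001011011 = 91

91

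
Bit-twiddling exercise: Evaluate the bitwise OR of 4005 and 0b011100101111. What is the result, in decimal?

4015

4005 = 111110100101
b = 011100101111
 OR → 111110101111 = 4015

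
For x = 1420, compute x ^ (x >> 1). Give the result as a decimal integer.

1866

x = 10110001100 = 1420
x>>1 = 01011000110
XOR  = 11101001010 = 1866
(x ^ (x >> 1) gives the standard binary-reflected Gray code of x.)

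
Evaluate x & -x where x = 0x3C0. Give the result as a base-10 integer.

x = 1111000000 = 960
-x (two's complement) = …0001000000
AND   = 0001000000 = 64
(x & -x isolates the lowest set bit of x.)

64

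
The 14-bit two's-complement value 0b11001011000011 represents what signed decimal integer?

pattern = 11001011000011 (MSB is 1 ⇒ negative)
Invert: 00110100111100, add 1 → 00110100111101 = 3389, so the value is -3389.
(Equivalently: 12995 - 2^14 = 12995 - 16384 = -3389.)

-3389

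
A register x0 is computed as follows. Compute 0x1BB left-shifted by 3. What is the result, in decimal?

3544

0x1BB = 000110111011
shift left by 3 → 110111011000 = 3544
(equivalently, 443 × 2^3 = 443 × 8)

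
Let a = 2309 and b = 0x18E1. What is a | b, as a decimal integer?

6629

2309 = 0100100000101
0x18E1 = 1100011100001
 OR → 1100111100101 = 6629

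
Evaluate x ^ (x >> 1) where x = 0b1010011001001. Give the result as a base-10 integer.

7853

x = 1010011001001 = 5321
x>>1 = 0101001100100
XOR  = 1111010101101 = 7853
(x ^ (x >> 1) gives the standard binary-reflected Gray code of x.)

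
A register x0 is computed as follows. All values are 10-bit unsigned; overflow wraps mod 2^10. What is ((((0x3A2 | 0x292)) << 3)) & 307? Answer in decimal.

0x3A2 = 1110100010
0x292 = 1010010010
→ | → 1110110010 = 946
→ << 3 (mod 2^10) → 0110010000 = 400
307 = 0100110011
→ & → 0100010000 = 272

272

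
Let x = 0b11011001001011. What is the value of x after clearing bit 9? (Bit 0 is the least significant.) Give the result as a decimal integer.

13387

x = 11011001001011
bit 9 is currently 1; clear it via x & ~(1 << 9) = x & ~512
→ 11010001001011 = 13387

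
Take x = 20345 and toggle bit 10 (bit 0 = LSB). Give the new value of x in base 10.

19321

x = 100111101111001
bit 10 is currently 1; toggle it via x ^ (1 << 10) = x ^ 1024
→ 100101101111001 = 19321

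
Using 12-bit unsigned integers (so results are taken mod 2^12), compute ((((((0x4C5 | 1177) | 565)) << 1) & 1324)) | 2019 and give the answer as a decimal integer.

2027

0x4C5 = 010011000101
1177 = 010010011001
→ | → 010011011101 = 1245
565 = 001000110101
→ | → 011011111101 = 1789
→ << 1 (mod 2^12) → 110111111010 = 3578
1324 = 010100101100
→ & → 010100101000 = 1320
2019 = 011111100011
→ | → 011111101011 = 2027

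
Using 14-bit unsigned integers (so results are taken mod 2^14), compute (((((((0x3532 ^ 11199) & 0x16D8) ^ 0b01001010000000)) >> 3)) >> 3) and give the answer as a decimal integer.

0x3532 = 11010100110010
11199 = 10101110111111
→ ^ → 01111010001101 = 7821
0x16D8 = 01011011011000
→ & → 01011010001000 = 5768
0b01001010000000 = 01001010000000
→ ^ → 00010000001000 = 1032
→ >> 3 → 00000010000001 = 129
→ >> 3 → 00000000010000 = 16

16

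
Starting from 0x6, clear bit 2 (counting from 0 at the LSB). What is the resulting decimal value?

x = 0000000110
bit 2 is currently 1; clear it via x & ~(1 << 2) = x & ~4
→ 0000000010 = 2

2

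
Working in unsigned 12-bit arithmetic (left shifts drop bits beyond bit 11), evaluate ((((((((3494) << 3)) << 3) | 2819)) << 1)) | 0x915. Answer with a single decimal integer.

3494 = 110110100110
→ << 3 (mod 2^12) → 110100110000 = 3376
→ << 3 (mod 2^12) → 100110000000 = 2432
2819 = 101100000011
→ | → 101110000011 = 2947
→ << 1 (mod 2^12) → 011100000110 = 1798
0x915 = 100100010101
→ | → 111100010111 = 3863

3863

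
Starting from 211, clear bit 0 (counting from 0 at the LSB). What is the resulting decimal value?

210

x = 011010011
bit 0 is currently 1; clear it via x & ~(1 << 0) = x & ~1
→ 011010010 = 210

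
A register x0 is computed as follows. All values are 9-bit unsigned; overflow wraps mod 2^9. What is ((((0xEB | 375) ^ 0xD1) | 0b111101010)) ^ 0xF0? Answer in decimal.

286

0xEB = 011101011
375 = 101110111
→ | → 111111111 = 511
0xD1 = 011010001
→ ^ → 100101110 = 302
0b111101010 = 111101010
→ | → 111101110 = 494
0xF0 = 011110000
→ ^ → 100011110 = 286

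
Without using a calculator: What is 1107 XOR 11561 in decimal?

1107 = 00010001010011
11561 = 10110100101001
XOR → 10100101111010 = 10618

10618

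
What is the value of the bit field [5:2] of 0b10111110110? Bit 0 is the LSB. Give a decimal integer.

13

v = 10111110110
Shift right by 2: 101111101
Mask low 4 bits: 1101 = 13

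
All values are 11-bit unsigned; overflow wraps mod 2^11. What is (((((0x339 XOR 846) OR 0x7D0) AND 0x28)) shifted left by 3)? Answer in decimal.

0x339 = 01100111001
846 = 01101001110
→ XOR → 00001110111 = 119
0x7D0 = 11111010000
→ OR → 11111110111 = 2039
0x28 = 00000101000
→ AND → 00000100000 = 32
→ shifted left by 3 (mod 2^11) → 00100000000 = 256

256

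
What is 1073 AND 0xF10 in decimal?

1073 = 010000110001
0xF10 = 111100010000
AND → 010000010000 = 1040

1040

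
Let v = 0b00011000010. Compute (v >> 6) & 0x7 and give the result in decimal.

3

v = 00011000010
Shift right by 6: 00011
Mask low 3 bits: 011 = 3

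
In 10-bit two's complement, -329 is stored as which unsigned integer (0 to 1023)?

695

329 in 10 bits: 0101001001
Invert: 1010110110
Add 1:  1010110111 = 695
(Check: 2^10 - 329 = 1024 - 329 = 695.)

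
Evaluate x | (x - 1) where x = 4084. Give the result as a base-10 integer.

4087

x = 111111110100 = 4084
x - 1 = 111111110011
OR    = 111111110111 = 4087
(x | (x - 1) sets all bits below the lowest set bit.)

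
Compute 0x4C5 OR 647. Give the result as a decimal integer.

1735

0x4C5 = 10011000101
647 = 01010000111
 OR → 11011000111 = 1735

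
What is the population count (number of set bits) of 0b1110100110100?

n = 1110100110100
Count the 1s: 1 + 1 + 1 + 1 + 1 + 1 + 1 = 7

7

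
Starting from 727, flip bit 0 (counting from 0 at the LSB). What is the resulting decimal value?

726

x = 1011010111
bit 0 is currently 1; toggle it via x ^ (1 << 0) = x ^ 1
→ 1011010110 = 726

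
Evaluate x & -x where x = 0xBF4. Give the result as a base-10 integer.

4

x = 101111110100 = 3060
-x (two's complement) = …010000001100
AND   = 000000000100 = 4
(x & -x isolates the lowest set bit of x.)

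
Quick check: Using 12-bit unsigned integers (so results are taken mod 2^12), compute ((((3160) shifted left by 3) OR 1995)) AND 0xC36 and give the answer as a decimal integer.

3160 = 110001011000
→ shifted left by 3 (mod 2^12) → 001011000000 = 704
1995 = 011111001011
→ OR → 011111001011 = 1995
0xC36 = 110000110110
→ AND → 010000000010 = 1026

1026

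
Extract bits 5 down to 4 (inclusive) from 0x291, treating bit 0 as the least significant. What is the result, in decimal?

1

v = 1010010001
Shift right by 4: 101001
Mask low 2 bits: 01 = 1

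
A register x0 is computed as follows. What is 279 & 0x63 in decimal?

3

279 = 100010111
0x63 = 001100011
AND → 000000011 = 3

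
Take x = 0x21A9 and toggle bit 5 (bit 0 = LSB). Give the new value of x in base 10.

8585

x = 010000110101001
bit 5 is currently 1; toggle it via x ^ (1 << 5) = x ^ 32
→ 010000110001001 = 8585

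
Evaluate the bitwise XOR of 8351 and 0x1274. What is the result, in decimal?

13035

8351 = 10000010011111
0x1274 = 01001001110100
XOR → 11001011101011 = 13035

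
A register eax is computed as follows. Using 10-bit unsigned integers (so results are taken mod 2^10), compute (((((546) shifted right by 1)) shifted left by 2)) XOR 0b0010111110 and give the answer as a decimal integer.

250

546 = 1000100010
→ shifted right by 1 → 0100010001 = 273
→ shifted left by 2 (mod 2^10) → 0001000100 = 68
0b0010111110 = 0010111110
→ XOR → 0011111010 = 250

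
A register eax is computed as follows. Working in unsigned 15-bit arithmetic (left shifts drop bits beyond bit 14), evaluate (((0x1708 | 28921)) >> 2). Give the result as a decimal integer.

0x1708 = 001011100001000
28921 = 111000011111001
→ | → 111011111111001 = 30713
→ >> 2 → 001110111111110 = 7678

7678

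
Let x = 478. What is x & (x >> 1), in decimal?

206

x = 111011110 = 478
x>>1 = 011101111
AND  = 011001110 = 206
(x & (x >> 1) has a 1 wherever x has two consecutive 1 bits.)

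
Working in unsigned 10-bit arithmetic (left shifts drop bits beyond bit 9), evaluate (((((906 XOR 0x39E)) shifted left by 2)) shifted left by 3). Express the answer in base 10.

906 = 1110001010
0x39E = 1110011110
→ XOR → 0000010100 = 20
→ shifted left by 2 (mod 2^10) → 0001010000 = 80
→ shifted left by 3 (mod 2^10) → 1010000000 = 640

640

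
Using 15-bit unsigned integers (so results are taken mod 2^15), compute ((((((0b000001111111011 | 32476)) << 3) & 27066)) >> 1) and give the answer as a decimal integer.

13532

0b000001111111011 = 000001111111011
32476 = 111111011011100
→ | → 111111111111111 = 32767
→ << 3 (mod 2^15) → 111111111111000 = 32760
27066 = 110100110111010
→ & → 110100110111000 = 27064
→ >> 1 → 011010011011100 = 13532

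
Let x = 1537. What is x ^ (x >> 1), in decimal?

1281

x = 11000000001 = 1537
x>>1 = 01100000000
XOR  = 10100000001 = 1281
(x ^ (x >> 1) gives the standard binary-reflected Gray code of x.)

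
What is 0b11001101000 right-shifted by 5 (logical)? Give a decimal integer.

51

x = 11001101000
shift right by 5 → 00000110011 = 51
(equivalently, floor(1640 / 32))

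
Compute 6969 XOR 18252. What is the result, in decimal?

23669

6969 = 001101100111001
18252 = 100011101001100
XOR → 101110001110101 = 23669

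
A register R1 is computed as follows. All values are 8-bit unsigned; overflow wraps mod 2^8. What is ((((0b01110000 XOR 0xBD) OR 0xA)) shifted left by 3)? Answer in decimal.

120

0b01110000 = 01110000
0xBD = 10111101
→ XOR → 11001101 = 205
0xA = 00001010
→ OR → 11001111 = 207
→ shifted left by 3 (mod 2^8) → 01111000 = 120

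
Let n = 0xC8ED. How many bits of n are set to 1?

0xC8ED = 1100100011101101
Count the 1s: 1 + 1 + 1 + 1 + 1 + 1 + 1 + 1 + 1 = 9

9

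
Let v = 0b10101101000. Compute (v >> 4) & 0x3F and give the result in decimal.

22

v = 10101101000
Shift right by 4: 1010110
Mask low 6 bits: 010110 = 22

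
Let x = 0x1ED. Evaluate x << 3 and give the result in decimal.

0x1ED = 000111101101
shift left by 3 → 111101101000 = 3944
(equivalently, 493 × 2^3 = 493 × 8)

3944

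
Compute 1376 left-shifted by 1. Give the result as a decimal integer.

1376 = 010101100000
shift left by 1 → 101011000000 = 2752
(equivalently, 1376 × 2^1 = 1376 × 2)

2752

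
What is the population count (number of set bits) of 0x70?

0x70 = 1110000
Count the 1s: 1 + 1 + 1 = 3

3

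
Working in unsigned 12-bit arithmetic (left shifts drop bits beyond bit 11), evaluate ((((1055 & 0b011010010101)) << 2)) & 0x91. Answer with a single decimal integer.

16

1055 = 010000011111
0b011010010101 = 011010010101
→ & → 010000010101 = 1045
→ << 2 (mod 2^12) → 000001010100 = 84
0x91 = 000010010001
→ & → 000000010000 = 16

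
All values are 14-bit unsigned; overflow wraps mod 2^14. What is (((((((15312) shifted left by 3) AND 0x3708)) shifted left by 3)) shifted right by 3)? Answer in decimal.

15312 = 11101111010000
→ shifted left by 3 (mod 2^14) → 01111010000000 = 7808
0x3708 = 11011100001000
→ AND → 01011000000000 = 5632
→ shifted left by 3 (mod 2^14) → 11000000000000 = 12288
→ shifted right by 3 → 00011000000000 = 1536

1536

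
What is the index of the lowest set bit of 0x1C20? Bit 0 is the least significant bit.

0x1C20 = 1110000100000
Trailing zeros: 5, so the lowest set bit is bit 5 (value 32).

5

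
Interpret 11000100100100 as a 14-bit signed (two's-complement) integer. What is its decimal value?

-3804

pattern = 11000100100100 (MSB is 1 ⇒ negative)
Invert: 00111011011011, add 1 → 00111011011100 = 3804, so the value is -3804.
(Equivalently: 12580 - 2^14 = 12580 - 16384 = -3804.)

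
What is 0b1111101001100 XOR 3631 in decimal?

4451

a = 1111101001100
3631 = 0111000101111
XOR → 1000101100011 = 4451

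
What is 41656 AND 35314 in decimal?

41656 = 1010001010111000
35314 = 1000100111110010
AND → 1000000010110000 = 32944

32944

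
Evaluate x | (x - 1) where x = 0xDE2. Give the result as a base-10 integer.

x = 110111100010 = 3554
x - 1 = 110111100001
OR    = 110111100011 = 3555
(x | (x - 1) sets all bits below the lowest set bit.)

3555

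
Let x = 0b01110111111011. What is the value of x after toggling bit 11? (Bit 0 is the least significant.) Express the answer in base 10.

x = 01110111111011
bit 11 is currently 1; toggle it via x ^ (1 << 11) = x ^ 2048
→ 01010111111011 = 5627

5627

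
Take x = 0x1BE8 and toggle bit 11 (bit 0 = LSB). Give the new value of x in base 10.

x = 01101111101000
bit 11 is currently 1; toggle it via x ^ (1 << 11) = x ^ 2048
→ 01001111101000 = 5096

5096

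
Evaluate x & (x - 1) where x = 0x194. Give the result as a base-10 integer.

x = 110010100 = 404
x - 1 = 110010011
AND   = 110010000 = 400
(x & (x - 1) clears the lowest set bit of x.)

400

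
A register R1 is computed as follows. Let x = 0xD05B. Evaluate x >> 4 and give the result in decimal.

0xD05B = 1101000001011011
shift right by 4 → 0000110100000101 = 3333
(equivalently, floor(53339 / 16))

3333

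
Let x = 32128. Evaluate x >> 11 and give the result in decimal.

32128 = 111110110000000
shift right by 11 → 000000000001111 = 15
(equivalently, floor(32128 / 2048))

15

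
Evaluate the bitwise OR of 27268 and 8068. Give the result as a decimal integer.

27268 = 110101010000100
8068 = 001111110000100
 OR → 111111110000100 = 32644

32644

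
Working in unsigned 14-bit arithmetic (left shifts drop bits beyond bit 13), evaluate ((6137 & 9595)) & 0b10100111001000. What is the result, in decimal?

328

6137 = 01011111111001
9595 = 10010101111011
→ & → 00010101111001 = 1401
0b10100111001000 = 10100111001000
→ & → 00000101001000 = 328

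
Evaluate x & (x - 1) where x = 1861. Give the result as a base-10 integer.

x = 11101000101 = 1861
x - 1 = 11101000100
AND   = 11101000100 = 1860
(x & (x - 1) clears the lowest set bit of x.)

1860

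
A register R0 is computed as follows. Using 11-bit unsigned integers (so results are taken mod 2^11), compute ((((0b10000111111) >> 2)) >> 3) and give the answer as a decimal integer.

0b10000111111 = 10000111111
→ >> 2 → 00100001111 = 271
→ >> 3 → 00000100001 = 33

33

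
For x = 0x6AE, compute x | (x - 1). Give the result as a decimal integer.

1711

x = 11010101110 = 1710
x - 1 = 11010101101
OR    = 11010101111 = 1711
(x | (x - 1) sets all bits below the lowest set bit.)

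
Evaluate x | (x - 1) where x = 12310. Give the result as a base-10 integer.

x = 11000000010110 = 12310
x - 1 = 11000000010101
OR    = 11000000010111 = 12311
(x | (x - 1) sets all bits below the lowest set bit.)

12311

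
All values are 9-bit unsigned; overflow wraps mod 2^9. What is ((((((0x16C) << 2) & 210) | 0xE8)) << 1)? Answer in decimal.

0x16C = 101101100
→ << 2 (mod 2^9) → 110110000 = 432
210 = 011010010
→ & → 010010000 = 144
0xE8 = 011101000
→ | → 011111000 = 248
→ << 1 (mod 2^9) → 111110000 = 496

496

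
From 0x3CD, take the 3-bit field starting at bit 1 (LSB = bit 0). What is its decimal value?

6

v = 1111001101
Shift right by 1: 111100110
Mask low 3 bits: 110 = 6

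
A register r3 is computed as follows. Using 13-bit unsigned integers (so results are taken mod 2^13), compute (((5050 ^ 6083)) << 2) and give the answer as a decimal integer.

4580

5050 = 1001110111010
6083 = 1011111000011
→ ^ → 0010001111001 = 1145
→ << 2 (mod 2^13) → 1000111100100 = 4580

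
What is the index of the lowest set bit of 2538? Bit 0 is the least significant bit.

2538 = 100111101010
Trailing zeros: 1, so the lowest set bit is bit 1 (value 2).

1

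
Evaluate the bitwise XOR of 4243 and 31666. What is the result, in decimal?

27425

4243 = 001000010010011
31666 = 111101110110010
XOR → 110101100100001 = 27425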